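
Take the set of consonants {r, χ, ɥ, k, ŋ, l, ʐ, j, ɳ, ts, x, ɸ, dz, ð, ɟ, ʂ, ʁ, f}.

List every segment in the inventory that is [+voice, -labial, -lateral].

r, ŋ, ʐ, j, ɳ, dz, ð, ɟ, ʁ

The [+voice] segments are /r, ɥ, ŋ, l, ʐ, j, ɳ, dz, ð, ɟ, ʁ/.
Then [-labial] gives /r, ŋ, l, ʐ, j, ɳ, dz, ð, ɟ, ʁ/.
Intersecting with [-lateral] leaves /r, ŋ, ʐ, j, ɳ, dz, ð, ɟ, ʁ/.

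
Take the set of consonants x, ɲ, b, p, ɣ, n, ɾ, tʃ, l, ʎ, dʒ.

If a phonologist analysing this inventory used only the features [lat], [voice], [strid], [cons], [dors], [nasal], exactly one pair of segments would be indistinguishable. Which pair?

ɾ, b

On the given features, /ɾ/ and /b/ have an identical profile: [-lateral], [+voice], [-strident], [+consonantal], [-dorsal], [-nasal]. No other two segments in the inventory coincide on all 6 features. (They do differ in [sonorant], [labial] and [coronal], which are not among the given features.)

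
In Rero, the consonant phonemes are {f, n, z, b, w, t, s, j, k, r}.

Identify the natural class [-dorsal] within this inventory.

The feature [dorsal] marks segments articulated with the tongue body. In this inventory /f, n, z, b, t, s, r/ lack that property, so they are [-dorsal]; /w, j, k/ are [+dorsal].

f, n, z, b, t, s, r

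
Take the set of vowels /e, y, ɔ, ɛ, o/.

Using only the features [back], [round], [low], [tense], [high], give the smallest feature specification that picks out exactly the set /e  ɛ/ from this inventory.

[−round]

/e, ɛ/ are exactly the [−round] segments in the inventory, so a single feature suffices.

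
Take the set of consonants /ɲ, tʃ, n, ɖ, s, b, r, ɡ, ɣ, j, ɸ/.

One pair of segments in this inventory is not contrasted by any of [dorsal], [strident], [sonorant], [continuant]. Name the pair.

b, ɖ

Both /b/ and /ɖ/ are [-dorsal], [-strident], [-sonorant], [-continuant]. Since the list omits [labial] and [coronal] — which do distinguish the voiced bilabial stop from the voiced retroflex stop — this pair collapses; all other pairs remain distinct.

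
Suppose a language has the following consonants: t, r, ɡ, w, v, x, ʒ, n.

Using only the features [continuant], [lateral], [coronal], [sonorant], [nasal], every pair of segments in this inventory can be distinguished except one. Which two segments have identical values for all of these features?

v, x

/v/ (voiced labiodental fricative) and /x/ (voiceless velar fricative) are both [+continuant], [-lateral], [-coronal], [-sonorant], [-nasal], so none of the listed features separates them. (They do differ in [voice], [labial] and [dorsal], which are not among the given features.) Every other pair in the inventory differs on at least one listed feature.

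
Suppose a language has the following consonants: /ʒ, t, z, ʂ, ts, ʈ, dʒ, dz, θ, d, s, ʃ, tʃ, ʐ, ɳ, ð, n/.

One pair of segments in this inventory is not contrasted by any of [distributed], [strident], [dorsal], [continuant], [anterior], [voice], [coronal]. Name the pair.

On the given features, /d/ and /n/ have an identical profile: [−distributed], [−strident], [−dorsal], [−continuant], [+anterior], [+voice], [+coronal]. No other two segments in the inventory coincide on all 7 features. (They do differ in [sonorant] and [nasal], which are not among the given features.)

d, n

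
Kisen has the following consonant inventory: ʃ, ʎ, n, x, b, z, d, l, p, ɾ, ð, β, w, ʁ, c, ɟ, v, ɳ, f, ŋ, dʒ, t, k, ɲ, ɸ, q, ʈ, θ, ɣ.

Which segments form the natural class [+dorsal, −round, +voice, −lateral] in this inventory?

Eliminate segments failing any feature: /ʃ, n, b, z, d, l, p, ɾ, ð, β, v, ɳ, f, dʒ, t, ɸ, ʈ, θ/ are [−dorsal]; /ʎ/ is [+lateral]; /x, c, k, q/ are [−voice]; /w/ is [+round]. The remaining /ʁ, ɟ, ŋ, ɲ, ɣ/ satisfy [+dorsal], [−round], [+voice], [−lateral].

ʁ, ɟ, ŋ, ɲ, ɣ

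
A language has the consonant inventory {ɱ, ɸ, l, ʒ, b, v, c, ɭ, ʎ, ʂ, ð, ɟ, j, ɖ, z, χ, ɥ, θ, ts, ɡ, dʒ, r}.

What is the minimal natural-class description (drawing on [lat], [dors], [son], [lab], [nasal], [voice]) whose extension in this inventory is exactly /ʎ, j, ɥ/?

Every target segment is [+sonorant], [+dorsal]; each remaining inventory member fails at least one of these. Each conjunct is needed — [+dorsal] alone would also admit /c, ɟ, χ, ɡ/; [+sonorant] alone would also admit /ɱ, l, ɭ, r/ — and no other single listed feature has exactly this extension, so two is the minimum.

[+son, +dors]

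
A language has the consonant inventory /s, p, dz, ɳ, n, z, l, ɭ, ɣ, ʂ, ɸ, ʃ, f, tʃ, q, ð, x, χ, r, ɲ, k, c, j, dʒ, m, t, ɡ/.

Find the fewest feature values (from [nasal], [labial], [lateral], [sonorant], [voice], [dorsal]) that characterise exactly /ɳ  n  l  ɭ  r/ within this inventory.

[+sonorant, −labial, −dorsal]

Every target segment is [+sonorant], [−labial], [−dorsal]; each remaining inventory member fails at least one of these. Each conjunct is needed — [−labial, −dorsal] alone would also admit /s, dz, z, ʂ, …/; [+sonorant, −dorsal] alone would also admit /m/; [+sonorant, −labial] alone would also admit /ɲ, j/ — and no other combination of two listed features has exactly this extension, so three is the minimum.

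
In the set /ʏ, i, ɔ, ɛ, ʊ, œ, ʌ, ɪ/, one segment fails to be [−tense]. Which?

i

/i/ is the high front unrounded tense vowel, which is [+tense]; the rest — /œ, ɔ, ʌ, ɪ, ɛ, ʊ, ʏ/ — are [−tense].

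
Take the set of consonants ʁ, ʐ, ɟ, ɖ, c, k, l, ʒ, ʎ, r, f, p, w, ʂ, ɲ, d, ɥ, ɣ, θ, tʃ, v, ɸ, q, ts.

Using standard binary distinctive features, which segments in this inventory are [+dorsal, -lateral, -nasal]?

Eliminate segments failing any feature: /ʐ, ɖ, l, ʒ, r, f, p, ʂ, d, θ, tʃ, v, ɸ, ts/ are [-dorsal]; /ʎ/ is [+lateral]; /ɲ/ is [+nasal]. The remaining /ʁ, ɟ, c, k, w, ɥ, ɣ, q/ satisfy [+dorsal], [-lateral], [-nasal].

ʁ, ɟ, c, k, w, ɥ, ɣ, q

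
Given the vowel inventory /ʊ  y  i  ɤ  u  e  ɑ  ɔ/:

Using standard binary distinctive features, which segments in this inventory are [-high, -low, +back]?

ɤ, ɔ

First, the [-high] segments are /ɤ, e, ɑ, ɔ/.
Within that set, [-low] gives /ɤ, e, ɔ/.
Then [+back] leaves /ɤ, ɔ/.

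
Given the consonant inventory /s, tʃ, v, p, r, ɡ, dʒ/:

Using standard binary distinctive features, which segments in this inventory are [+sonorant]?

The [+sonorant] segments here are /r/; the remaining /s, tʃ, v, p, ɡ, dʒ/ are [−sonorant].

r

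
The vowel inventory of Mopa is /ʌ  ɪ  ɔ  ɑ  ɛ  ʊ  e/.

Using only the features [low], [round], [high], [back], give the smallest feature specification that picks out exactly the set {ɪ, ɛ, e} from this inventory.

[−back]

Every target segment is [−back] and no other inventory member is, so one feature is enough.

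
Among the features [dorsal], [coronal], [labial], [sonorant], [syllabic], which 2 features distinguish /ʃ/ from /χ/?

/ʃ/ (voiceless postalveolar fricative) and /χ/ (voiceless uvular fricative) agree on [-labial], [-sonorant], [-syllabic]. They differ on [coronal] (/ʃ/ [+], /χ/ [-]), [dorsal] (/ʃ/ [-], /χ/ [+]).

[coronal], [dorsal]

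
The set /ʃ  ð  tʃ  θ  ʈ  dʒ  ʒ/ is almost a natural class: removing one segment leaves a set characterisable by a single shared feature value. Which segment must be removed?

ʈ

[distributed] groups all but one: /ʃ, ð, ʒ, tʃ, θ, dʒ/ share [+distributed] while /ʈ/ (voiceless retroflex stop) alone is [-distributed]. Removing any other segment would not leave a single-feature class that excludes it.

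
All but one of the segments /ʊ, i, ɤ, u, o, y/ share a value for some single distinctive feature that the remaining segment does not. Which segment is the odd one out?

The remaining segments after removing /ʊ/ share [+tense]; /ʊ/ (high back rounded lax vowel) is [−tense]. For every other candidate removal, the leftover set fails to share any single feature value that the removed segment lacks.

ʊ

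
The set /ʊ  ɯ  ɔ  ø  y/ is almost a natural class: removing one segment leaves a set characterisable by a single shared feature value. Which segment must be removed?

ɯ

[round] groups all but one: /y, ɔ, ø, ʊ/ share [+round] while /ɯ/ (high back unrounded vowel) alone is [-round]. Removing any other segment would not leave a single-feature class that excludes it.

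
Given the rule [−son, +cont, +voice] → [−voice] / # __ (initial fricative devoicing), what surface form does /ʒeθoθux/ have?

[ʃeθoθux]

The only segment in the rule's environment that also matches [−son, +cont, +voice] is /ʒ/. Applying [−voice] turns the voiced postalveolar fricative into /ʃ/ (voiceless postalveolar fricative), giving [ʃeθoθux].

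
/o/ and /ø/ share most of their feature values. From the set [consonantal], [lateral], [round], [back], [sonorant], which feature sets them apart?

The two segments share [−consonantal], [−lateral], [+round], [+sonorant]. The only feature from the list on which they differ: /o/ is [+back] while /ø/ is [−back].

[back]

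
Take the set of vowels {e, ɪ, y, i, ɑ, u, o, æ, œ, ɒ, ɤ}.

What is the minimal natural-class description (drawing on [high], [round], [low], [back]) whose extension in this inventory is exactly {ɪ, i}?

/ɪ, i/ are all [+high], [−round], and no other segment in the inventory matches both values. Dropping any one of them over-generates: [−round] alone would also admit /e, ɑ, æ, ɤ/; [+high] alone would also admit /y, u/. No other single listed feature picks out exactly this set either, so fewer than two features will not do.

[+high, −round]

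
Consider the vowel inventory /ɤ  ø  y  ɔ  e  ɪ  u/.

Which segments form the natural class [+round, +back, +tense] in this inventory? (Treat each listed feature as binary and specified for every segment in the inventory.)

u

Eliminate segments failing any feature: /ɤ, e, ɪ/ are [−round]; /ø, y/ are [−back]; /ɔ/ is [−tense]. The remaining /u/ satisfy [+round], [+back], [+tense].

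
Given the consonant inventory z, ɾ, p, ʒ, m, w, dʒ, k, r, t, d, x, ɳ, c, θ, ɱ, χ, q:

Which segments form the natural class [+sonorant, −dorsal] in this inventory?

Checking each segment against [+sonorant], [−dorsal]: /ɾ/ (alveolar tap), /m/ (bilabial nasal), /r/ (alveolar trill), /ɳ/ (retroflex nasal), /ɱ/ (labiodental nasal) satisfy every feature; every other segment in the inventory fails at least one.

ɾ, m, r, ɳ, ɱ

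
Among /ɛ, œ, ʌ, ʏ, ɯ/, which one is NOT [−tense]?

ɯ

Every segment except /ɯ/ is [−tense]. /ɯ/ (high back unrounded vowel) is [+tense], so it is the exception.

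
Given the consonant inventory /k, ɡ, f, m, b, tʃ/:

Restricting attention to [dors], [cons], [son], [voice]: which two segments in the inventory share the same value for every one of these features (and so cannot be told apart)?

f, tʃ

/f/ (voiceless labiodental fricative) and /tʃ/ (voiceless postalveolar affricate) are both [−dorsal], [+consonantal], [−sonorant], [−voice], so none of the listed features separates them. (They do differ in [continuant], [labial] and [coronal], which are not among the given features.) Every other pair in the inventory differs on at least one listed feature.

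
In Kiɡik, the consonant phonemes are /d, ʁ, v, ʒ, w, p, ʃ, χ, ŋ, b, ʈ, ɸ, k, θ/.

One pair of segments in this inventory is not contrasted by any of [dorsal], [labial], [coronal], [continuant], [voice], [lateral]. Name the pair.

θ, ʃ

/θ/ (voiceless dental fricative) and /ʃ/ (voiceless postalveolar fricative) are both [−dorsal], [−labial], [+coronal], [+continuant], [−voice], [−lateral], so none of the listed features separates them. (They do differ in [strident] and [anterior], which are not among the given features.) Every other pair in the inventory differs on at least one listed feature.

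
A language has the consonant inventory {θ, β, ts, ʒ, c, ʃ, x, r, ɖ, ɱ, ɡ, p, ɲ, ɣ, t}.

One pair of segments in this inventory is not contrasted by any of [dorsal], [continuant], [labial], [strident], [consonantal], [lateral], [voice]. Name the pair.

ɲ, ɡ

On the given features, /ɲ/ and /ɡ/ have an identical profile: [+dorsal], [−continuant], [−labial], [−strident], [+consonantal], [−lateral], [+voice]. No other two segments in the inventory coincide on all 7 features. (They do differ in [sonorant], [nasal] and [back], which are not among the given features.)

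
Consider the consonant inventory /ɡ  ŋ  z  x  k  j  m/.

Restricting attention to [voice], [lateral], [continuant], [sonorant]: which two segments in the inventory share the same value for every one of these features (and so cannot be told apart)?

On the given features, /m/ and /ŋ/ have an identical profile: [+voice], [−lateral], [−continuant], [+sonorant]. No other two segments in the inventory coincide on all 4 features. (They do differ in [labial] and [dorsal], which are not among the given features.)

m, ŋ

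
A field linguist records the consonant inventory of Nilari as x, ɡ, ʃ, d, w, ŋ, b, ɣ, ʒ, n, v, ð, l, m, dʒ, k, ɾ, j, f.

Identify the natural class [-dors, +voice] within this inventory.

d, b, ʒ, n, v, ð, l, m, dʒ, ɾ

Checking each segment against [-dorsal], [+voice]: /d/ (voiced alveolar stop), /b/ (voiced bilabial stop), /ʒ/ (voiced postalveolar fricative), /n/ (alveolar nasal), /v/ (voiced labiodental fricative), /ð/ (voiced dental fricative), among others, satisfy every feature; every other segment in the inventory fails at least one.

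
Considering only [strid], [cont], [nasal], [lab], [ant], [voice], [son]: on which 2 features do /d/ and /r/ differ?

[sonorant], [continuant]

The two segments share [−strident], [−nasal], [−labial], [+anterior], [+voice]. The only features from the list on which they differ: /d/ is [−sonorant] while /r/ is [+sonorant]; /d/ is [−continuant] while /r/ is [+continuant].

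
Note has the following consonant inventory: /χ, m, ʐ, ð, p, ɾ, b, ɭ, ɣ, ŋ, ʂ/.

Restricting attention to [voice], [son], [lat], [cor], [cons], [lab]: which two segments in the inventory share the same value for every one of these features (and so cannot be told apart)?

ð, ʐ

/ð/ (voiced dental fricative) and /ʐ/ (voiced retroflex fricative) are both [+voice], [−sonorant], [−lateral], [+coronal], [+consonantal], [−labial], so none of the listed features separates them. (They do differ in [strident], [anterior] and [distributed], which are not among the given features.) Every other pair in the inventory differs on at least one listed feature.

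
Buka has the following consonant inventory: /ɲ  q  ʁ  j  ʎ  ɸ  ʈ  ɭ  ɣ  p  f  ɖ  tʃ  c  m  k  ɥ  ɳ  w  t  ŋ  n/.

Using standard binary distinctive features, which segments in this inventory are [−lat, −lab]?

ɲ, q, ʁ, j, ʈ, ɣ, ɖ, tʃ, c, k, ɳ, t, ŋ, n

Checking each segment against [−lateral], [−labial]: /ɲ/ (palatal nasal), /q/ (voiceless uvular stop), /ʁ/ (voiced uvular fricative), /j/ (palatal glide), /ʈ/ (voiceless retroflex stop), /ɣ/ (voiced velar fricative), among others, satisfy every feature; every other segment in the inventory fails at least one.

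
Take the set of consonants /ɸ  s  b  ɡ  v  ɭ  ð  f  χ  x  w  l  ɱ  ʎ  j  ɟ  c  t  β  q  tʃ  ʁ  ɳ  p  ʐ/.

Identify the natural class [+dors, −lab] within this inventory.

ɡ, χ, x, ʎ, j, ɟ, c, q, ʁ

Among the inventory, the [+dorsal] segments are /ɡ, χ, x, w, ʎ, j, ɟ, c, q, ʁ/.
Among these, [−labial] leaves /ɡ, χ, x, ʎ, j, ɟ, c, q, ʁ/.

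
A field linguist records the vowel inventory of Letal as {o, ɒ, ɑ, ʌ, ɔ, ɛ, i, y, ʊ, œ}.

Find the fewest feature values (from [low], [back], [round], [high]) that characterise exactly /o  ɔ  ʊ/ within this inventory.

/o, ɔ, ʊ/ are all [−low], [+back], [+round], and no other segment in the inventory matches all three values. Dropping any one of them over-generates: [+back, +round] alone would also admit /ɒ/; [−low, +round] alone would also admit /y, œ/; [−low, +back] alone would also admit /ʌ/. No other combination of two listed features picks out exactly this set either, so fewer than three features will not do.

[−low, +back, +round]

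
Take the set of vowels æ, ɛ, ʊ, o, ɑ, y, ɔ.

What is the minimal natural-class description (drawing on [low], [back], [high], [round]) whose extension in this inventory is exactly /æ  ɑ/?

[+low]

/æ, ɑ/ are exactly the [+low] segments in the inventory, so a single feature suffices.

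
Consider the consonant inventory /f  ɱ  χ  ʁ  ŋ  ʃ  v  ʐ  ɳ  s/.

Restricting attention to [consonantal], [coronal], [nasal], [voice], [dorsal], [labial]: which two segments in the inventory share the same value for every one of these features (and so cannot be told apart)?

ʃ, s

/ʃ/ (voiceless postalveolar fricative) and /s/ (voiceless alveolar fricative) are both [+consonantal], [+coronal], [−nasal], [−voice], [−dorsal], [−labial], so none of the listed features separates them. (They do differ in [anterior] and [distributed], which are not among the given features.) Every other pair in the inventory differs on at least one listed feature.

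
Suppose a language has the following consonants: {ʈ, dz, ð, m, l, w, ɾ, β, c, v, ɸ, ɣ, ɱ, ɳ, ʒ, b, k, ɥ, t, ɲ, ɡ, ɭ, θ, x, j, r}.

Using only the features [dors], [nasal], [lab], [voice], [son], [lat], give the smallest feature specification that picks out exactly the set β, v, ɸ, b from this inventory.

/β, v, ɸ, b/ are all [−sonorant], [+labial], and no other segment in the inventory matches both values. Dropping any one of them over-generates: [+labial] alone would also admit /m, w, ɱ, ɥ/; [−sonorant] alone would also admit /ʈ, dz, ð, c, …/. No other single listed feature picks out exactly this set either, so fewer than two features will not do.

[−son, +lab]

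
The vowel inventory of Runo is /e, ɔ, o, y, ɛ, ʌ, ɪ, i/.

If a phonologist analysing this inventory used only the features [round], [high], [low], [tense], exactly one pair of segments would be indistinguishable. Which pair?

/ʌ/ (mid back unrounded lax vowel) and /ɛ/ (mid front unrounded lax vowel) are both [-round], [-high], [-low], [-tense], so none of the listed features separates them. (They do differ in [back], which is not among the given features.) Every other pair in the inventory differs on at least one listed feature.

ʌ, ɛ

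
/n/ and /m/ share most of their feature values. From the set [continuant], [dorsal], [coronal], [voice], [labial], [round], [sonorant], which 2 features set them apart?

/n/ (alveolar nasal) and /m/ (bilabial nasal) agree on [−continuant], [−dorsal], [+voice], [−round], [+sonorant]. They differ on [labial] (/n/ [−], /m/ [+]), [coronal] (/n/ [+], /m/ [−]).

[labial], [coronal]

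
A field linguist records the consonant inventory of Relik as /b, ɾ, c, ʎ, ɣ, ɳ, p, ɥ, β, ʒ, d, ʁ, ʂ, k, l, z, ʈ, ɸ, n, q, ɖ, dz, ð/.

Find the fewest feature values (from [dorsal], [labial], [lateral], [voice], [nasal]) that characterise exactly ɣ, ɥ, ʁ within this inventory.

[+voice, -lateral, +dorsal]

The class [+voice], [-lateral], [+dorsal] has exactly /ɣ, ɥ, ʁ/ as its extension in this inventory. No smaller conjunction from the listed features achieves this: [-lateral, +dorsal] alone would also admit /c, k, q/; [+voice, +dorsal] alone would also admit /ʎ/; [+voice, -lateral] alone would also admit /b, ɾ, ɳ, β, …/; and checking the remaining two-feature bundles turns up none with this extension.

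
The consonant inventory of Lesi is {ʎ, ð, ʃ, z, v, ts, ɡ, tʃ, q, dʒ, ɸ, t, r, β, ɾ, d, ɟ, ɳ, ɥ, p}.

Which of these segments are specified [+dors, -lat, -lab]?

Eliminate segments failing any feature: /ʎ/ is [+lateral]; /ð, ʃ, z, v, ts, tʃ, dʒ, ɸ, t, r, β, ɾ, d, ɳ, p/ are [-dorsal]; /ɥ/ is [+labial]. The remaining /ɡ, q, ɟ/ satisfy [+dorsal], [-lateral], [-labial].

ɡ, q, ɟ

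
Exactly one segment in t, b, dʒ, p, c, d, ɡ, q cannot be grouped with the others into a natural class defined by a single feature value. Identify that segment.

[delayed release] (equivalently [strident]) groups all but one: /c, q, t, b, d, ɡ, p/ share [−delayed release] while /dʒ/ (voiced postalveolar affricate) alone is [+delayed release]. Removing any other segment would not leave a single-feature class that excludes it.

dʒ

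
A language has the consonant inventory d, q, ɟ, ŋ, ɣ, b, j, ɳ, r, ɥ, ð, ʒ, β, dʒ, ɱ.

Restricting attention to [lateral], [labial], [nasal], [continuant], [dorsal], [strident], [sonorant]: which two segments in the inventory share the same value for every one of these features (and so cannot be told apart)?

Both /ɟ/ and /q/ are [−lateral], [−labial], [−nasal], [−continuant], [+dorsal], [−strident], [−sonorant]. Since the list omits [voice], [high] and [back] — which do distinguish the voiced palatal stop from the voiceless uvular stop — this pair collapses; all other pairs remain distinct.

ɟ, q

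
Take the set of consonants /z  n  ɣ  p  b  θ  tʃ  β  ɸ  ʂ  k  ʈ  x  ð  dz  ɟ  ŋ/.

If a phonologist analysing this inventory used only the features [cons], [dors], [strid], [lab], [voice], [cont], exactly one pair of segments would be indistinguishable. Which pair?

ŋ, ɟ

Both /ŋ/ and /ɟ/ are [+consonantal], [+dorsal], [-strident], [-labial], [+voice], [-continuant]. Since the list omits [sonorant], [nasal] and [back] — which do distinguish the velar nasal from the voiced palatal stop — this pair collapses; all other pairs remain distinct.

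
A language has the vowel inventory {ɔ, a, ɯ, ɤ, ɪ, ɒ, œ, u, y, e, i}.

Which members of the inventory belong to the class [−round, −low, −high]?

ɤ, e

First, the [−round] segments are /a, ɯ, ɤ, ɪ, e, i/.
Within that set, [−low] gives /ɯ, ɤ, ɪ, e, i/.
Then [−high] leaves /ɤ, e/.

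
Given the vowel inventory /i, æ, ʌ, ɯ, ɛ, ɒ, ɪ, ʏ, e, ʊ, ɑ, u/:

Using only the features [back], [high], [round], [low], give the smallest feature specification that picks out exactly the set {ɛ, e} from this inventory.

[−high, −low, −back]

The class [−high], [−low], [−back] has exactly /ɛ, e/ as its extension in this inventory. No smaller conjunction from the listed features achieves this: [−low, −back] alone would also admit /i, ɪ, ʏ/; [−high, −back] alone would also admit /æ/; [−high, −low] alone would also admit /ʌ/; and checking the remaining two-feature bundles turns up none with this extension.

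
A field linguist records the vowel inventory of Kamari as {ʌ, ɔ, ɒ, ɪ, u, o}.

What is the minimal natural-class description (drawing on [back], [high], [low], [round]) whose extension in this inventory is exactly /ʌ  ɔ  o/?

[−high, −low]

Every target segment is [−high], [−low]; each remaining inventory member fails at least one of these. Each conjunct is needed — [−low] alone would also admit /ɪ, u/; [−high] alone would also admit /ɒ/ — and no other single listed feature has exactly this extension, so two is the minimum.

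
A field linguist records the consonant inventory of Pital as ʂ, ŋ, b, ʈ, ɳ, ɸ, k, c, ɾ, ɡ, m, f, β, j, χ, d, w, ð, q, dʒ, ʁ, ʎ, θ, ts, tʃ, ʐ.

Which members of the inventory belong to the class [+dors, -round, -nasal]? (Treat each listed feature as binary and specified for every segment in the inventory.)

Eliminate segments failing any feature: /ʂ, b, ʈ, ɳ, ɸ, ɾ, m, f, β, d, ð, dʒ, θ, ts, tʃ, ʐ/ are [-dorsal]; /ŋ/ is [+nasal]; /w/ is [+round]. The remaining /k, c, ɡ, j, χ, q, ʁ, ʎ/ satisfy [+dorsal], [-round], [-nasal].

k, c, ɡ, j, χ, q, ʁ, ʎ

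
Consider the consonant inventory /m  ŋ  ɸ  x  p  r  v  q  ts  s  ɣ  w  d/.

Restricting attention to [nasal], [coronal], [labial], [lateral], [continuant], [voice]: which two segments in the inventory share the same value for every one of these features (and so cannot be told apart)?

v, w

/v/ (voiced labiodental fricative) and /w/ (labial-velar glide) are both [−nasal], [−coronal], [+labial], [−lateral], [+continuant], [+voice], so none of the listed features separates them. (They do differ in [sonorant], [round] and [dorsal], which are not among the given features.) Every other pair in the inventory differs on at least one listed feature.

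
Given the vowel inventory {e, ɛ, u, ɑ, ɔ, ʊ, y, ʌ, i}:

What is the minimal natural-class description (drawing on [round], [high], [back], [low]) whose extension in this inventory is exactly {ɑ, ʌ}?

/ɑ, ʌ/ are all [+back], [−round], and no other segment in the inventory matches both values. Dropping any one of them over-generates: [−round] alone would also admit /e, ɛ, i/; [+back] alone would also admit /u, ɔ, ʊ/. No other single listed feature picks out exactly this set either, so fewer than two features will not do.

[+back, −round]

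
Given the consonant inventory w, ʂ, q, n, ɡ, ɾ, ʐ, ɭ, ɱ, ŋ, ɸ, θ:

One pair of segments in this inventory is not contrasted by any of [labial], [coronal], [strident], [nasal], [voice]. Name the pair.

ɭ, ɾ

Both /ɭ/ and /ɾ/ are [−labial], [+coronal], [−strident], [−nasal], [+voice]. Since the list omits [lateral] and [anterior] — which do distinguish the retroflex lateral approximant from the alveolar tap — this pair collapses; all other pairs remain distinct.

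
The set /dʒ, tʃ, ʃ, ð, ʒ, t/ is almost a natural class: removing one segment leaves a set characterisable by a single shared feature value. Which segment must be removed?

t

[distributed] groups all but one: /tʃ, ʒ, dʒ, ð, ʃ/ share [+distributed] while /t/ (voiceless alveolar stop) alone is [−distributed]. Removing any other segment would not leave a single-feature class that excludes it.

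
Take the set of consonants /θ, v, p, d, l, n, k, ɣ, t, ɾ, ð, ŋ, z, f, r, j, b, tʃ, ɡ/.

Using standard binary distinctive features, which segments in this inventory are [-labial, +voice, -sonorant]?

d, ɣ, ð, z, ɡ

Eliminate segments failing any feature: /θ, k, t, tʃ/ are [-voice]; /v, p, f, b/ are [+labial]; /l, n, ɾ, ŋ, r, j/ are [+sonorant]. The remaining /d, ɣ, ð, z, ɡ/ satisfy [-labial], [+voice], [-sonorant].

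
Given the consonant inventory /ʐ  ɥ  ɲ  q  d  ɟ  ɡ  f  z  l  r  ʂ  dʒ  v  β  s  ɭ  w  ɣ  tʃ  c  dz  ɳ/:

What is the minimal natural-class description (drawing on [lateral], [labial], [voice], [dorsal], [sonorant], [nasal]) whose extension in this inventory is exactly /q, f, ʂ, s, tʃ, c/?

[-voice]

/q, f, ʂ, s, tʃ, c/ are exactly the [-voice] segments in the inventory, so a single feature suffices.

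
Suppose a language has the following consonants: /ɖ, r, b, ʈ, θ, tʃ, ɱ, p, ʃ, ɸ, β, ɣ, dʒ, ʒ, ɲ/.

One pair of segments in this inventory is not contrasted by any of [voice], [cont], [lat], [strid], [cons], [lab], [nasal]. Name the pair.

r, ɣ

/r/ (alveolar trill) and /ɣ/ (voiced velar fricative) are both [+voice], [+continuant], [−lateral], [−strident], [+consonantal], [−labial], [−nasal], so none of the listed features separates them. (They do differ in [sonorant], [coronal] and [dorsal], which are not among the given features.) Every other pair in the inventory differs on at least one listed feature.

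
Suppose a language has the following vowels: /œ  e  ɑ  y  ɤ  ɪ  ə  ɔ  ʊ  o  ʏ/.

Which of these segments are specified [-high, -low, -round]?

e, ɤ, ə

Eliminate segments failing any feature: /œ, ɔ, o/ are [+round]; /ɑ/ is [+low]; /y, ɪ, ʊ, ʏ/ are [+high]. The remaining /e, ɤ, ə/ satisfy [-high], [-low], [-round].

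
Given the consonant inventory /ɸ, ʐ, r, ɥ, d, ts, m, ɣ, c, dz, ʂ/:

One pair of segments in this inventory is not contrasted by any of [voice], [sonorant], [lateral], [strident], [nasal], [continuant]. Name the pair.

/ɥ/ (labial-palatal glide) and /r/ (alveolar trill) are both [+voice], [+sonorant], [-lateral], [-strident], [-nasal], [+continuant], so none of the listed features separates them. (They do differ in [labial], [round] and [dorsal], which are not among the given features.) Every other pair in the inventory differs on at least one listed feature.

ɥ, r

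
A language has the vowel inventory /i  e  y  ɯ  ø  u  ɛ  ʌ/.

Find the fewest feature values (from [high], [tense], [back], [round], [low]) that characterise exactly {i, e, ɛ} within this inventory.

[-back, -round]

/i, e, ɛ/ are all [-back], [-round], and no other segment in the inventory matches both values. Dropping any one of them over-generates: [-round] alone would also admit /ɯ, ʌ/; [-back] alone would also admit /y, ø/. No other single listed feature picks out exactly this set either, so fewer than two features will not do.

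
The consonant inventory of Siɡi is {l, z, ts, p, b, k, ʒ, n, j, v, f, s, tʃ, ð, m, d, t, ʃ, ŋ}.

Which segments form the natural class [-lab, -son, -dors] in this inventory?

Checking each segment against [-labial], [-sonorant], [-dorsal]: /z/ (voiced alveolar fricative), /ts/ (voiceless alveolar affricate), /ʒ/ (voiced postalveolar fricative), /s/ (voiceless alveolar fricative), /tʃ/ (voiceless postalveolar affricate), /ð/ (voiced dental fricative), among others, satisfy every feature; every other segment in the inventory fails at least one.

z, ts, ʒ, s, tʃ, ð, d, t, ʃ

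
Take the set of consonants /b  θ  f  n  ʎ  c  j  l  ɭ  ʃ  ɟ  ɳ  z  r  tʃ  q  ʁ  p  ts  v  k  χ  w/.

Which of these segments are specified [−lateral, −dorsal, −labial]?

Among the inventory, the [−lateral] segments are /b, θ, f, n, c, j, ʃ, ɟ, ɳ, z, r, tʃ, q, ʁ, p, ts, v, k, χ, w/.
Then [−dorsal] gives /b, θ, f, n, ʃ, ɳ, z, r, tʃ, p, ts, v/.
Within that set, [−labial] leaves /θ, n, ʃ, ɳ, z, r, tʃ, ts/.

θ, n, ʃ, ɳ, z, r, tʃ, ts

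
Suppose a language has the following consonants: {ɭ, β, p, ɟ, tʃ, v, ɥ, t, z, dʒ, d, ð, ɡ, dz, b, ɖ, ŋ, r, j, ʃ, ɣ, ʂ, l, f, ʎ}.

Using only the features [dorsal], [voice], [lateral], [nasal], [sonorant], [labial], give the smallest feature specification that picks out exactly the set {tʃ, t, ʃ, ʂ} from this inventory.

[-voice, -labial]

/tʃ, t, ʃ, ʂ/ are all [-voice], [-labial], and no other segment in the inventory matches both values. Dropping any one of them over-generates: [-labial] alone would also admit /ɭ, ɟ, z, dʒ, …/; [-voice] alone would also admit /p, f/. No other single listed feature picks out exactly this set either, so fewer than two features will not do.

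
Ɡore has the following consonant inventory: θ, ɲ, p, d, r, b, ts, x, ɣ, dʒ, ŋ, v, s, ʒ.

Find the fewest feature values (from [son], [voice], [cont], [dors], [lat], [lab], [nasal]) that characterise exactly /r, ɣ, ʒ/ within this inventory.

The class [+voice], [+continuant], [-labial] has exactly /r, ɣ, ʒ/ as its extension in this inventory. No smaller conjunction from the listed features achieves this: [+continuant, -labial] alone would also admit /θ, x, s/; [+voice, -labial] alone would also admit /ɲ, d, dʒ, ŋ/; [+voice, +continuant] alone would also admit /v/; and checking the remaining two-feature bundles turns up none with this extension.

[+voice, +cont, -lab]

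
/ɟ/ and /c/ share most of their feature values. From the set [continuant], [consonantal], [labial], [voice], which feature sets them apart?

[voice]

/ɟ/ is the voiced palatal stop and /c/ is the voiceless palatal stop. Both are [-continuant], [+consonantal], [-labial]. /ɟ/ is [+voice] while /c/ is [-voice], so the distinguishing feature is [voice].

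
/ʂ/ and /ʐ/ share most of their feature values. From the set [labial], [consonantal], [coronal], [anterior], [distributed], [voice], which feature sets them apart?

/ʂ/ (voiceless retroflex fricative) and /ʐ/ (voiced retroflex fricative) agree on [−labial], [+consonantal], [+coronal], [−anterior], [−distributed]. They differ on [voice] (/ʂ/ [−], /ʐ/ [+]).

[voice]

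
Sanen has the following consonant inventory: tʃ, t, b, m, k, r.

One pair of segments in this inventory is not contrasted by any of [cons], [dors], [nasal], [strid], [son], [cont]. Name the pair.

/b/ (voiced bilabial stop) and /t/ (voiceless alveolar stop) are both [+consonantal], [−dorsal], [−nasal], [−strident], [−sonorant], [−continuant], so none of the listed features separates them. (They do differ in [voice], [labial] and [coronal], which are not among the given features.) Every other pair in the inventory differs on at least one listed feature.

b, t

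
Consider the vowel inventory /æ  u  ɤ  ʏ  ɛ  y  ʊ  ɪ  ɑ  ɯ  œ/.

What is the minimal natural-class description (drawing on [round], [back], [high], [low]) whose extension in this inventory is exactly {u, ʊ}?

[+back, +round]

/u, ʊ/ are all [+back], [+round], and no other segment in the inventory matches both values. Dropping any one of them over-generates: [+round] alone would also admit /ʏ, y, œ/; [+back] alone would also admit /ɤ, ɑ, ɯ/. No other single listed feature picks out exactly this set either, so fewer than two features will not do.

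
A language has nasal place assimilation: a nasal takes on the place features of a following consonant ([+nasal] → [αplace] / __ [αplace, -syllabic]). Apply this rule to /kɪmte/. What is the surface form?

[kɪnte]

In /kɪmte/, the nasal /m/ precedes /t/, which is [+coronal]. The nasal assimilates in place, becoming the [+coronal] nasal /n/. The surface form is [kɪnte].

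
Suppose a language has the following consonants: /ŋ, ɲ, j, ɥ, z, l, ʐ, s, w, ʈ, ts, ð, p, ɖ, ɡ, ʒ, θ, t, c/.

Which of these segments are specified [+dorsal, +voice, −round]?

Eliminate segments failing any feature: /ɥ, w/ are [+round]; /z, l, ʐ, s, ʈ, ts, ð, p, ɖ, ʒ, θ, t/ are [−dorsal]; /c/ is [−voice]. The remaining /ŋ, ɲ, j, ɡ/ satisfy [+dorsal], [+voice], [−round].

ŋ, ɲ, j, ɡ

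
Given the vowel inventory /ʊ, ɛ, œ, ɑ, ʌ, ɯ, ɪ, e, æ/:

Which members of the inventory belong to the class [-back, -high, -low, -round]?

ɛ, e

The [-back] segments are /ɛ, œ, ɪ, e, æ/.
Intersecting with [-high] gives /ɛ, œ, e, æ/.
Of those, [-low] gives /ɛ, œ, e/.
Among these, [-round] leaves /ɛ, e/.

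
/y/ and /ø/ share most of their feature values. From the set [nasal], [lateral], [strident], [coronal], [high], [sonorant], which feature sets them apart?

/y/ is the high front rounded tense vowel and /ø/ is the mid front rounded tense vowel. Both are [-nasal], [-lateral], [-strident], [-coronal], [+sonorant]. /y/ is [+high] while /ø/ is [-high], so the distinguishing feature is [high].

[high]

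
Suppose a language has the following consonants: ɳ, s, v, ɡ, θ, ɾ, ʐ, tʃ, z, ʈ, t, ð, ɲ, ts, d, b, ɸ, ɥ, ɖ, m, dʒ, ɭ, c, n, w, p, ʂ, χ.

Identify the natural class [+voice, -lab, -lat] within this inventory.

Checking each segment against [+voice], [-labial], [-lateral]: /ɳ/ (retroflex nasal), /ɡ/ (voiced velar stop), /ɾ/ (alveolar tap), /ʐ/ (voiced retroflex fricative), /z/ (voiced alveolar fricative), /ð/ (voiced dental fricative), among others, satisfy every feature; every other segment in the inventory fails at least one.

ɳ, ɡ, ɾ, ʐ, z, ð, ɲ, d, ɖ, dʒ, n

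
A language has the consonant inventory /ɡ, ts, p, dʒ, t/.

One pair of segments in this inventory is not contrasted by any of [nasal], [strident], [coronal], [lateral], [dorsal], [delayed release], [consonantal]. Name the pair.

ts, dʒ

/ts/ (voiceless alveolar affricate) and /dʒ/ (voiced postalveolar affricate) are both [-nasal], [+strident], [+coronal], [-lateral], [-dorsal], [+delayed release], [+consonantal], so none of the listed features separates them. (They do differ in [voice], [anterior] and [distributed], which are not among the given features.) Every other pair in the inventory differs on at least one listed feature.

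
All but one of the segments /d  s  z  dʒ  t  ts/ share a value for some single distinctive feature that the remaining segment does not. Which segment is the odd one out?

/ts, d, t, s, z/ are all [-distributed], but /dʒ/ (voiced postalveolar affricate) is [+distributed]. No other single segment can be removed to leave a set sharing one feature value that the removed segment lacks, so /dʒ/ is the odd one out.

dʒ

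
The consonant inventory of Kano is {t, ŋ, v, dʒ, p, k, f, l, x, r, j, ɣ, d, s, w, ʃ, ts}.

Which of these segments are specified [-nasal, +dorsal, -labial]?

Eliminate segments failing any feature: /t, v, dʒ, p, f, l, r, d, s, ʃ, ts/ are [-dorsal]; /ŋ/ is [+nasal]; /w/ is [+labial]. The remaining /k, x, j, ɣ/ satisfy [-nasal], [+dorsal], [-labial].

k, x, j, ɣ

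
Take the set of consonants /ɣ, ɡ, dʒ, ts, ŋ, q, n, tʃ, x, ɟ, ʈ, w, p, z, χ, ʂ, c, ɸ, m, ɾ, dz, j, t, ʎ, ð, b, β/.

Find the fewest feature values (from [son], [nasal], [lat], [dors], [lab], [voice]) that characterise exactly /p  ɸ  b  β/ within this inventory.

[−son, +lab]

The class [−sonorant], [+labial] has exactly /p, ɸ, b, β/ as its extension in this inventory. No smaller conjunction from the listed features achieves this: [+labial] alone would also admit /w, m/; [−sonorant] alone would also admit /ɣ, ɡ, dʒ, ts, …/; and checking the remaining single features turns up none with this extension.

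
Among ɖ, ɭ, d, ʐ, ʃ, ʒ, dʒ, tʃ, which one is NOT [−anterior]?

d

/dʒ, ʐ, tʃ, ɭ, ɖ, ʒ, ʃ/ are all [−anterior]; /d/ (voiced alveolar stop) is [+anterior].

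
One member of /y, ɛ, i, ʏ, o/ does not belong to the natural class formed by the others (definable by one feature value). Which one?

/ɛ, i, y, ʏ/ are all [-back], but /o/ (mid back rounded tense vowel) is [+back]. No other single segment can be removed to leave a set sharing one feature value that the removed segment lacks, so /o/ is the odd one out.

o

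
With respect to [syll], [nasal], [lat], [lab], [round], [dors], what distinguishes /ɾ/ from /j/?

[dorsal]

The two segments share [−syllabic], [−nasal], [−lateral], [−labial], [−round]. The only feature from the list on which they differ: /ɾ/ is [−dorsal] while /j/ is [+dorsal].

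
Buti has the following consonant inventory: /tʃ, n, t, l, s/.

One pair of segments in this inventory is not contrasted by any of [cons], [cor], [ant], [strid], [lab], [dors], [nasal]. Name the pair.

l, t

/l/ (alveolar lateral approximant) and /t/ (voiceless alveolar stop) are both [+consonantal], [+coronal], [+anterior], [−strident], [−labial], [−dorsal], [−nasal], so none of the listed features separates them. (They do differ in [sonorant], [voice] and [lateral], which are not among the given features.) Every other pair in the inventory differs on at least one listed feature.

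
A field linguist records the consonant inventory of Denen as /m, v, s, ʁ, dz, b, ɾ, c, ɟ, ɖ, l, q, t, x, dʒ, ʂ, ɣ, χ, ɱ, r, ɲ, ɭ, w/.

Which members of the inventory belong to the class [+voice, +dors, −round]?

ʁ, ɟ, ɣ, ɲ

The [+voice] segments are /m, v, ʁ, dz, b, ɾ, ɟ, ɖ, l, dʒ, ɣ, ɱ, r, ɲ, ɭ, w/.
Among these, [+dorsal] gives /ʁ, ɟ, ɣ, ɲ, w/.
Intersecting with [−round] leaves /ʁ, ɟ, ɣ, ɲ/.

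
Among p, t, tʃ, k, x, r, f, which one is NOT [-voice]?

/r/ is the alveolar trill, which is [+voice]; the rest — /k, tʃ, t, f, x, p/ — are [-voice].

r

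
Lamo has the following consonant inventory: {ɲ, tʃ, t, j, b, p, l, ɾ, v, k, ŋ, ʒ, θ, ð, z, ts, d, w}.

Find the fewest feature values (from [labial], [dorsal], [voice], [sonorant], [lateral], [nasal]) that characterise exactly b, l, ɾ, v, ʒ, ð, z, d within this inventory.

[+voice, −dorsal]

/b, l, ɾ, v, ʒ, ð, z, d/ are all [+voice], [−dorsal], and no other segment in the inventory matches both values. Dropping any one of them over-generates: [−dorsal] alone would also admit /tʃ, t, p, θ, …/; [+voice] alone would also admit /ɲ, j, ŋ, w/. No other single listed feature picks out exactly this set either, so fewer than two features will not do.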